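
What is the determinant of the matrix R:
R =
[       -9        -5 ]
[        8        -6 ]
det(R) = 94

For a 2×2 matrix [[a, b], [c, d]], det = a*d - b*c.
det(R) = (-9)*(-6) - (-5)*(8) = 54 + 40 = 94.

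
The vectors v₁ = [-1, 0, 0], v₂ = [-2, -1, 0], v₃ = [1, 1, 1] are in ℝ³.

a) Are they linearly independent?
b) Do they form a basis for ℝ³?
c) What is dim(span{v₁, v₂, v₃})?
Yes independent, yes basis, dim = 3

Stack v₁, v₂, v₃ as rows of a 3×3 matrix.
[[-1, 0, 0]; [-2, -1, 0]; [1, 1, 1]] is already lower triangular with nonzero diagonal entries (-1, -1, 1), so its determinant is the product of the diagonal entries, det = (-1)·(-1)·(1) = 1 ≠ 0, and the rows are linearly independent.
Three linearly independent vectors in ℝ³ form a basis for ℝ³, so dim(span{v₁,v₂,v₃}) = 3.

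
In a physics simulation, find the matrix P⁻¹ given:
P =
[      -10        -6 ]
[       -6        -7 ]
det(P) = 34
P⁻¹ =
[    -7/34      3/17 ]
[     3/17     -5/17 ]

For a 2×2 matrix P = [[a, b], [c, d]] with det(P) ≠ 0, P⁻¹ = (1/det(P)) * [[d, -b], [-c, a]].
det(P) = (-10)*(-7) - (-6)*(-6) = 70 - 36 = 34.
P⁻¹ = (1/34) * [[-7, 6], [6, -10]].
Dividing each entry by 34 and reducing:
P⁻¹ =
[    -7/34      3/17 ]
[     3/17     -5/17 ]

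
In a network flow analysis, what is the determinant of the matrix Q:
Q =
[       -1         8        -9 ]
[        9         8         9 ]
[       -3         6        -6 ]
det(Q) = -384

Expand along row 0 (cofactor expansion): det(Q) = a*(e*i - f*h) - b*(d*i - f*g) + c*(d*h - e*g), where the 3×3 is [[a, b, c], [d, e, f], [g, h, i]].
Minor M_00 = (8)*(-6) - (9)*(6) = -48 - 54 = -102.
Minor M_01 = (9)*(-6) - (9)*(-3) = -54 + 27 = -27.
Minor M_02 = (9)*(6) - (8)*(-3) = 54 + 24 = 78.
det(Q) = (-1)*(-102) - (8)*(-27) + (-9)*(78) = 102 + 216 - 702 = -384.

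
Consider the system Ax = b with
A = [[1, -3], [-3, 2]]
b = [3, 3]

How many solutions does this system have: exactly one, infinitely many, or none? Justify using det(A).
Exactly one solution

Compute det(A) = (1)*(2) - (-3)*(-3) = -7.
Because det(A) ≠ 0, A is invertible and Ax = b has a unique solution for every b (here x = A⁻¹ b).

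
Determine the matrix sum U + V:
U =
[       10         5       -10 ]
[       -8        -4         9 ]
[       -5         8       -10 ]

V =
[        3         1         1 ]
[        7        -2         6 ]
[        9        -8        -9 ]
U + V =
[       13         6        -9 ]
[       -1        -6        15 ]
[        4         0       -19 ]

Matrix addition is elementwise: (U+V)[i][j] = U[i][j] + V[i][j].
  (U+V)[0][0] = (10) + (3) = 13
  (U+V)[0][1] = (5) + (1) = 6
  (U+V)[0][2] = (-10) + (1) = -9
  (U+V)[1][0] = (-8) + (7) = -1
  (U+V)[1][1] = (-4) + (-2) = -6
  (U+V)[1][2] = (9) + (6) = 15
  (U+V)[2][0] = (-5) + (9) = 4
  (U+V)[2][1] = (8) + (-8) = 0
  (U+V)[2][2] = (-10) + (-9) = -19
U + V =
[       13         6        -9 ]
[       -1        -6        15 ]
[        4         0       -19 ]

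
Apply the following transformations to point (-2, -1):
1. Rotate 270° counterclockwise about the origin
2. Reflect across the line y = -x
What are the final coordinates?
(-2, 1)

Step 1: Rotate 270° → (-1, 2)
Step 2: Reflect across the line y = -x → (-2, 1)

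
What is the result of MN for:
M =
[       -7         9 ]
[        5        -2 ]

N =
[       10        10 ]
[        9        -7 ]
MN =
[       11      -133 ]
[       32        64 ]

Matrix multiplication: (MN)[i][j] = sum over k of M[i][k] * N[k][j].
  (MN)[0][0] = (-7)*(10) + (9)*(9) = 11
  (MN)[0][1] = (-7)*(10) + (9)*(-7) = -133
  (MN)[1][0] = (5)*(10) + (-2)*(9) = 32
  (MN)[1][1] = (5)*(10) + (-2)*(-7) = 64
MN =
[       11      -133 ]
[       32        64 ]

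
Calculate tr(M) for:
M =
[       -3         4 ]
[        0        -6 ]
tr(M) = -3 - 6 = -9

The trace of a square matrix is the sum of its diagonal entries.
Diagonal entries of M: M[0][0] = -3, M[1][1] = -6.
tr(M) = -3 - 6 = -9.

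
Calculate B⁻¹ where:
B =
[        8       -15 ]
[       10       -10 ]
det(B) = 70
B⁻¹ =
[     -1/7      3/14 ]
[     -1/7      4/35 ]

For a 2×2 matrix B = [[a, b], [c, d]] with det(B) ≠ 0, B⁻¹ = (1/det(B)) * [[d, -b], [-c, a]].
det(B) = (8)*(-10) - (-15)*(10) = -80 + 150 = 70.
B⁻¹ = (1/70) * [[-10, 15], [-10, 8]].
Dividing each entry by 70 and reducing:
B⁻¹ =
[     -1/7      3/14 ]
[     -1/7      4/35 ]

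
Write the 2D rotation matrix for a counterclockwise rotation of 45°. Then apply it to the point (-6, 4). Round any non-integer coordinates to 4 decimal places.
R = [[√2/2, -√2/2], [√2/2, √2/2]]; R·(-6, 4) = (-7.0711, -1.4142)

Rotation matrix formula: R(θ) = [[cos θ, -sin θ], [sin θ, cos θ]]
For θ = 45°:
cos(45°) = √2/2
sin(45°) = √2/2
R = [[√2/2, -√2/2], [√2/2, √2/2]]
Apply to (-6, 4): [√2/2·-6 + (-√2/2)·4, √2/2·-6 + √2/2·4] = (-7.0711, -1.4142)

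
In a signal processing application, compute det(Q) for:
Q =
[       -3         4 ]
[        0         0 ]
det(Q) = 0

For a 2×2 matrix [[a, b], [c, d]], det = a*d - b*c.
det(Q) = (-3)*(0) - (4)*(0) = 0 - 0 = 0.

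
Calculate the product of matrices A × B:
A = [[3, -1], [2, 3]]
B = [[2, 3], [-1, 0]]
[[7, 9], [1, 6]]

Matrix multiplication:
C[0][0] = 3×2 + -1×-1 = 7
C[0][1] = 3×3 + -1×0 = 9
C[1][0] = 2×2 + 3×-1 = 1
C[1][1] = 2×3 + 3×0 = 6
Result: [[7, 9], [1, 6]]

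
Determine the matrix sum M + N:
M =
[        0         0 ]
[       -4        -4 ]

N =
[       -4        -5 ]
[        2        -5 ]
M + N =
[       -4        -5 ]
[       -2        -9 ]

Matrix addition is elementwise: (M+N)[i][j] = M[i][j] + N[i][j].
  (M+N)[0][0] = (0) + (-4) = -4
  (M+N)[0][1] = (0) + (-5) = -5
  (M+N)[1][0] = (-4) + (2) = -2
  (M+N)[1][1] = (-4) + (-5) = -9
M + N =
[       -4        -5 ]
[       -2        -9 ]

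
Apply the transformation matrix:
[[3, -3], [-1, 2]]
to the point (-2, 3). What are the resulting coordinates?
(-15, 8)

Matrix multiplication:
[[3, -3], [-1, 2]] × [-2, 3]ᵀ
= [3×-2 + -3×3, -1×-2 + 2×3]ᵀ
= [-15.0000, 8.0000]ᵀ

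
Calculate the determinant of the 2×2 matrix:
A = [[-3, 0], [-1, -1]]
3

For A = [[a, b], [c, d]], det(A) = a*d - b*c.
det(A) = (-3)*(-1) - (0)*(-1) = 3 - 0 = 3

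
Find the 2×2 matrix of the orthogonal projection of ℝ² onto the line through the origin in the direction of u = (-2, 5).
[[4/29, -10/29], [-10/29, 25/29]]

The orthogonal projection onto the line spanned by a nonzero vector u = (a, b) has matrix P = (u uᵀ) / (uᵀ u) = (1/(a² + b²)) · [[a², ab], [ab, b²]].
Here u = (-2, 5), so a² + b² = 4 + 25 = 29.
P = (1/29) · [[4, -10], [-10, 25]] = [[4/29, -10/29], [-10/29, 25/29]].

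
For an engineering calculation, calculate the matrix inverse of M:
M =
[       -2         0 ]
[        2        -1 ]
det(M) = 2
M⁻¹ =
[     -1/2         0 ]
[       -1        -1 ]

For a 2×2 matrix M = [[a, b], [c, d]] with det(M) ≠ 0, M⁻¹ = (1/det(M)) * [[d, -b], [-c, a]].
det(M) = (-2)*(-1) - (0)*(2) = 2 - 0 = 2.
M⁻¹ = (1/2) * [[-1, 0], [-2, -2]].
Dividing each entry by 2 and reducing:
M⁻¹ =
[     -1/2         0 ]
[       -1        -1 ]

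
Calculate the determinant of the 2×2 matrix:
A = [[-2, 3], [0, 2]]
-4

For A = [[a, b], [c, d]], det(A) = a*d - b*c.
det(A) = (-2)*(2) - (3)*(0) = -4 - 0 = -4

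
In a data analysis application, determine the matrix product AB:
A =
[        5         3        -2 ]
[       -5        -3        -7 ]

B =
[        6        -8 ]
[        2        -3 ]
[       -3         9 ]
AB =
[       42       -67 ]
[      -15       -14 ]

Matrix multiplication: (AB)[i][j] = sum over k of A[i][k] * B[k][j].
  (AB)[0][0] = (5)*(6) + (3)*(2) + (-2)*(-3) = 42
  (AB)[0][1] = (5)*(-8) + (3)*(-3) + (-2)*(9) = -67
  (AB)[1][0] = (-5)*(6) + (-3)*(2) + (-7)*(-3) = -15
  (AB)[1][1] = (-5)*(-8) + (-3)*(-3) + (-7)*(9) = -14
AB =
[       42       -67 ]
[      -15       -14 ]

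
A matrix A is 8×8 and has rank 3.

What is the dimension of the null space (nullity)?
5

The rank-nullity theorem for an m×n matrix states:
rank(A) + nullity(A) = n (the number of columns).
Here n = 8 and rank(A) = 3, so nullity(A) = 8 - 3 = 5.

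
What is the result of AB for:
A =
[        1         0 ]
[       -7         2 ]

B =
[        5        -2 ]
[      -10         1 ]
AB =
[        5        -2 ]
[      -55        16 ]

Matrix multiplication: (AB)[i][j] = sum over k of A[i][k] * B[k][j].
  (AB)[0][0] = (1)*(5) + (0)*(-10) = 5
  (AB)[0][1] = (1)*(-2) + (0)*(1) = -2
  (AB)[1][0] = (-7)*(5) + (2)*(-10) = -55
  (AB)[1][1] = (-7)*(-2) + (2)*(1) = 16
AB =
[        5        -2 ]
[      -55        16 ]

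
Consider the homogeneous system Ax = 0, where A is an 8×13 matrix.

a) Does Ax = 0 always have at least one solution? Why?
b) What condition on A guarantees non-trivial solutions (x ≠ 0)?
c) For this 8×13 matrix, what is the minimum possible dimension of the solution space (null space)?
a) Yes, x = 0 is always a solution. b) When A has linearly dependent columns (rank < n). c) Minimum nullity = 5.

a) x = 0 satisfies A·0 = 0, so the zero vector is always a solution.
b) Non-trivial solutions exist iff the columns of A are linearly dependent, equivalently rank(A) < n (the number of columns).
c) By rank-nullity, rank(A) + nullity(A) = n = 13. Since A has only 8 rows, rank(A) ≤ 8, so nullity(A) ≥ 13 - 8 = 5.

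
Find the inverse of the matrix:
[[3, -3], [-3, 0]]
[[0, -1/3], [-1/3, -1/3]]

For [[a,b],[c,d]], inverse = (1/det)·[[d,-b],[-c,a]]
det = 3·0 - -3·-3 = -9
Inverse = (1/-9)·[[0, 3], [3, 3]]
        = [[0, -1/3], [-1/3, -1/3]]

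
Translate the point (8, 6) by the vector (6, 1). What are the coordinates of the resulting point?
(14, 7)

Translation by (6, 1):
x' = 8 + 6 = 14
y' = 6 + 1 = 7
Homogeneous matrix: [[1, 0, 6], [0, 1, 1], [0, 0, 1]]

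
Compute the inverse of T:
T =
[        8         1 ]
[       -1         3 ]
det(T) = 25
T⁻¹ =
[     3/25     -1/25 ]
[     1/25      8/25 ]

For a 2×2 matrix T = [[a, b], [c, d]] with det(T) ≠ 0, T⁻¹ = (1/det(T)) * [[d, -b], [-c, a]].
det(T) = (8)*(3) - (1)*(-1) = 24 + 1 = 25.
T⁻¹ = (1/25) * [[3, -1], [1, 8]].
Dividing each entry by 25 and reducing:
T⁻¹ =
[     3/25     -1/25 ]
[     1/25      8/25 ]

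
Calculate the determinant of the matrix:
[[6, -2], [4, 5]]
38

For a 2×2 matrix [[a, b], [c, d]], det = ad - bc
det = (6)(5) - (-2)(4) = 30 - -8 = 38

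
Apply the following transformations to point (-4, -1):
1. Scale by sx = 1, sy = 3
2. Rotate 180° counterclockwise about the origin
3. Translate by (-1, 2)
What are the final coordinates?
(3, 5)

Step 1: Scale → (-4, -3)
Step 2: Rotate 180° → (4, 3)
Step 3: Translate → (3, 5)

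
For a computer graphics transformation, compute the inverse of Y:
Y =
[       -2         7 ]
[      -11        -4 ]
det(Y) = 85
Y⁻¹ =
[    -4/85     -7/85 ]
[    11/85     -2/85 ]

For a 2×2 matrix Y = [[a, b], [c, d]] with det(Y) ≠ 0, Y⁻¹ = (1/det(Y)) * [[d, -b], [-c, a]].
det(Y) = (-2)*(-4) - (7)*(-11) = 8 + 77 = 85.
Y⁻¹ = (1/85) * [[-4, -7], [11, -2]].
Dividing each entry by 85 and reducing:
Y⁻¹ =
[    -4/85     -7/85 ]
[    11/85     -2/85 ]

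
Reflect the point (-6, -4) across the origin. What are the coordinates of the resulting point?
(6, 4)

Reflection across origin: (-6, -4) → (6, 4)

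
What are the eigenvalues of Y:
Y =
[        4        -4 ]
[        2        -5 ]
λ = -4, 3

Solve det(Y - λI) = 0. For a 2×2 matrix the characteristic equation is λ² - (trace)λ + det = 0.
trace(Y) = a + d = 4 - 5 = -1.
det(Y) = a*d - b*c = (4)*(-5) - (-4)*(2) = -20 + 8 = -12.
Characteristic equation: λ² - (-1)λ + (-12) = 0.
Discriminant = (-1)² - 4*(-12) = 1 + 48 = 49.
λ = (-1 ± √49) / 2 = (-1 ± 7) / 2 = -4, 3.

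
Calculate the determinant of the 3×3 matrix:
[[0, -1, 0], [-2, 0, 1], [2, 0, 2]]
-6

Expansion along first row:
det = 0·det([[0,1],[0,2]]) - -1·det([[-2,1],[2,2]]) + 0·det([[-2,0],[2,0]])
    = 0·(0·2 - 1·0) - -1·(-2·2 - 1·2) + 0·(-2·0 - 0·2)
    = 0·0 - -1·-6 + 0·0
    = 0 + -6 + 0 = -6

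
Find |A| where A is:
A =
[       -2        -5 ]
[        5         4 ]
det(A) = 17

For a 2×2 matrix [[a, b], [c, d]], det = a*d - b*c.
det(A) = (-2)*(4) - (-5)*(5) = -8 + 25 = 17.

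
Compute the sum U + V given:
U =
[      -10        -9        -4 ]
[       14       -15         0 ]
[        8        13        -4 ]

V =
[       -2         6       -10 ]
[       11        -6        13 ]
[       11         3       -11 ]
U + V =
[      -12        -3       -14 ]
[       25       -21        13 ]
[       19        16       -15 ]

Matrix addition is elementwise: (U+V)[i][j] = U[i][j] + V[i][j].
  (U+V)[0][0] = (-10) + (-2) = -12
  (U+V)[0][1] = (-9) + (6) = -3
  (U+V)[0][2] = (-4) + (-10) = -14
  (U+V)[1][0] = (14) + (11) = 25
  (U+V)[1][1] = (-15) + (-6) = -21
  (U+V)[1][2] = (0) + (13) = 13
  (U+V)[2][0] = (8) + (11) = 19
  (U+V)[2][1] = (13) + (3) = 16
  (U+V)[2][2] = (-4) + (-11) = -15
U + V =
[      -12        -3       -14 ]
[       25       -21        13 ]
[       19        16       -15 ]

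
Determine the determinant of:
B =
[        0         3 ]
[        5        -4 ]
det(B) = -15

For a 2×2 matrix [[a, b], [c, d]], det = a*d - b*c.
det(B) = (0)*(-4) - (3)*(5) = 0 - 15 = -15.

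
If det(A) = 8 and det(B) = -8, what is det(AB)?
-64

Use the multiplicative property of determinants: det(AB) = det(A)*det(B).
det(AB) = (8)*(-8) = -64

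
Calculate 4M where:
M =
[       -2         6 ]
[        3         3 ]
4M =
[       -8        24 ]
[       12        12 ]

Scalar multiplication is elementwise: (4M)[i][j] = 4 * M[i][j].
  (4M)[0][0] = 4 * (-2) = -8
  (4M)[0][1] = 4 * (6) = 24
  (4M)[1][0] = 4 * (3) = 12
  (4M)[1][1] = 4 * (3) = 12
4M =
[       -8        24 ]
[       12        12 ]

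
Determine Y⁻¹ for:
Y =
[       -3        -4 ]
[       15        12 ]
det(Y) = 24
Y⁻¹ =
[      1/2       1/6 ]
[     -5/8      -1/8 ]

For a 2×2 matrix Y = [[a, b], [c, d]] with det(Y) ≠ 0, Y⁻¹ = (1/det(Y)) * [[d, -b], [-c, a]].
det(Y) = (-3)*(12) - (-4)*(15) = -36 + 60 = 24.
Y⁻¹ = (1/24) * [[12, 4], [-15, -3]].
Dividing each entry by 24 and reducing:
Y⁻¹ =
[      1/2       1/6 ]
[     -5/8      -1/8 ]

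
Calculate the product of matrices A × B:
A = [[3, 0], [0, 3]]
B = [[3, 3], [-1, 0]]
[[9, 9], [-3, 0]]

Matrix multiplication:
C[0][0] = 3×3 + 0×-1 = 9
C[0][1] = 3×3 + 0×0 = 9
C[1][0] = 0×3 + 3×-1 = -3
C[1][1] = 0×3 + 3×0 = 0
Result: [[9, 9], [-3, 0]]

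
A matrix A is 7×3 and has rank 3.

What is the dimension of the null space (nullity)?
0

The rank-nullity theorem for an m×n matrix states:
rank(A) + nullity(A) = n (the number of columns).
Here n = 3 and rank(A) = 3, so nullity(A) = 3 - 3 = 0.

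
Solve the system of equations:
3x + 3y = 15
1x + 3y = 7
x = 4, y = 1

Use elimination (row reduction):
Equation 1: 3x + 3y = 15.
Equation 2: 1x + 3y = 7.
Multiply Eq1 by 1 and Eq2 by 3: 3x + 3y = 15;  3x + 9y = 21.
Subtract: (6)y = 6, so y = 1.
Back-substitute into Eq1: 3x + 3*(1) = 15, so x = 4.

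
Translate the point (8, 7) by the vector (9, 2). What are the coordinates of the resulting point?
(17, 9)

Translation by (9, 2):
x' = 8 + 9 = 17
y' = 7 + 2 = 9
Homogeneous matrix: [[1, 0, 9], [0, 1, 2], [0, 0, 1]]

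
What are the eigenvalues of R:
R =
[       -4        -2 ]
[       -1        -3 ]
λ = -5, -2

Solve det(R - λI) = 0. For a 2×2 matrix the characteristic equation is λ² - (trace)λ + det = 0.
trace(R) = a + d = -4 - 3 = -7.
det(R) = a*d - b*c = (-4)*(-3) - (-2)*(-1) = 12 - 2 = 10.
Characteristic equation: λ² - (-7)λ + (10) = 0.
Discriminant = (-7)² - 4*(10) = 49 - 40 = 9.
λ = (-7 ± √9) / 2 = (-7 ± 3) / 2 = -5, -2.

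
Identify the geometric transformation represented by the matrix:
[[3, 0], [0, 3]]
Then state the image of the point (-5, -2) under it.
uniform scaling by factor 3; image of (-5, -2) is (-15, -6)

This is a diagonal matrix with equal entries 3, so it scales both axes by the same factor 3.
The matrix [[3, 0], [0, 3]] represents: uniform scaling by factor 3.
Applying it to (-5, -2): [3·-5 + 0·-2, 0·-5 + 3·-2] = (-15, -6).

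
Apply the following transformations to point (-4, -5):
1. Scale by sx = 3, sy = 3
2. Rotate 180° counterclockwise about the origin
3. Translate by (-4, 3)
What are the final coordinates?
(8, 18)

Step 1: Scale → (-12, -15)
Step 2: Rotate 180° → (12, 15)
Step 3: Translate → (8, 18)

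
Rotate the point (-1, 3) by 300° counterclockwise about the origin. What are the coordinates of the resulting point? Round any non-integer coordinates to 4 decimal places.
(2.0981, 2.3660)

Rotation matrix R(θ) = [[cos θ, -sin θ], [sin θ, cos θ]]; for θ = 300°:
R = [[1/2, √3/2], [-√3/2, 1/2]]
Result: R × [-1, 3]ᵀ = [1/2·-1 + (√3/2)·3, -√3/2·-1 + (1/2)·3]ᵀ = (2.0981, 2.3660)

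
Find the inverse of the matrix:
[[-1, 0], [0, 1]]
[[-1, 0], [0, 1]]

For [[a,b],[c,d]], inverse = (1/det)·[[d,-b],[-c,a]]
det = -1·1 - 0·0 = -1
Inverse = (1/-1)·[[1, 0], [0, -1]]
        = [[-1, 0], [0, 1]]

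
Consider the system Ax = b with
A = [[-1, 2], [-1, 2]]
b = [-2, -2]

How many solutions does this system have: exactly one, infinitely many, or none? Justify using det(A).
Infinitely many solutions

det(A) = (-1)*(2) - (2)*(-1) = 0, so A is singular (column 2 is -2 times column 1).
b = [-2, -2] = 2 * column 1 of A, so b lies in the column space of A.
A singular matrix whose right-hand side is in its column space gives a 1-parameter family of solutions — infinitely many.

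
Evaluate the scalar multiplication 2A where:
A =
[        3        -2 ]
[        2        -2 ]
2A =
[        6        -4 ]
[        4        -4 ]

Scalar multiplication is elementwise: (2A)[i][j] = 2 * A[i][j].
  (2A)[0][0] = 2 * (3) = 6
  (2A)[0][1] = 2 * (-2) = -4
  (2A)[1][0] = 2 * (2) = 4
  (2A)[1][1] = 2 * (-2) = -4
2A =
[        6        -4 ]
[        4        -4 ]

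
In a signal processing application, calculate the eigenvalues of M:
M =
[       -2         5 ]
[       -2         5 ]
λ = 0, 3

Solve det(M - λI) = 0. For a 2×2 matrix the characteristic equation is λ² - (trace)λ + det = 0.
trace(M) = a + d = -2 + 5 = 3.
det(M) = a*d - b*c = (-2)*(5) - (5)*(-2) = -10 + 10 = 0.
Characteristic equation: λ² - (3)λ + (0) = 0.
Discriminant = (3)² - 4*(0) = 9 - 0 = 9.
λ = (3 ± √9) / 2 = (3 ± 3) / 2 = 0, 3.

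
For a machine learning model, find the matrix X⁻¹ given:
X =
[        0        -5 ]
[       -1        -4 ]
det(X) = -5
X⁻¹ =
[      4/5        -1 ]
[     -1/5         0 ]

For a 2×2 matrix X = [[a, b], [c, d]] with det(X) ≠ 0, X⁻¹ = (1/det(X)) * [[d, -b], [-c, a]].
det(X) = (0)*(-4) - (-5)*(-1) = 0 - 5 = -5.
X⁻¹ = (1/-5) * [[-4, 5], [1, 0]].
Dividing each entry by -5 and reducing:
X⁻¹ =
[      4/5        -1 ]
[     -1/5         0 ]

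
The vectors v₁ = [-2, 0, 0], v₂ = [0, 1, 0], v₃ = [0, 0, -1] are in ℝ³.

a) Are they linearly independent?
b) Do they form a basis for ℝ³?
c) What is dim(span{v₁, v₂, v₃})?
Yes independent, yes basis, dim = 3

Stack v₁, v₂, v₃ as rows of a 3×3 matrix.
[[-2, 0, 0]; [0, 1, 0]; [0, 0, -1]] is already lower triangular with nonzero diagonal entries (-2, 1, -1), so its determinant is the product of the diagonal entries, det = (-2)·(1)·(-1) = 2 ≠ 0, and the rows are linearly independent.
Three linearly independent vectors in ℝ³ form a basis for ℝ³, so dim(span{v₁,v₂,v₃}) = 3.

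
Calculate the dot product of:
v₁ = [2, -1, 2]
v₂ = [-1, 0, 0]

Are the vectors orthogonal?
-2, No

The dot product is the sum of products of corresponding components.
v₁·v₂ = (2)*(-1) + (-1)*(0) + (2)*(0) = -2 + 0 + 0 = -2.
Two vectors are orthogonal iff their dot product is 0; here the dot product is -2, so the vectors are not orthogonal.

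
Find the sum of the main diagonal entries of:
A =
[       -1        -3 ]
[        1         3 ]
tr(A) = -1 + 3 = 2

The trace of a square matrix is the sum of its diagonal entries.
Diagonal entries of A: A[0][0] = -1, A[1][1] = 3.
tr(A) = -1 + 3 = 2.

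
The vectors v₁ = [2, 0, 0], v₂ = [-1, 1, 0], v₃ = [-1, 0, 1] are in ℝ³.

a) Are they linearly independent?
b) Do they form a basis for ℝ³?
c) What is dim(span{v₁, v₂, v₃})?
Yes independent, yes basis, dim = 3

Stack v₁, v₂, v₃ as rows of a 3×3 matrix.
[[2, 0, 0]; [-1, 1, 0]; [-1, 0, 1]] is already lower triangular with nonzero diagonal entries (2, 1, 1), so its determinant is the product of the diagonal entries, det = (2)·(1)·(1) = 2 ≠ 0, and the rows are linearly independent.
Three linearly independent vectors in ℝ³ form a basis for ℝ³, so dim(span{v₁,v₂,v₃}) = 3.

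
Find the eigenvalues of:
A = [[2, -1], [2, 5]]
λ = 3, 4

Solve det(A - λI) = 0. For a 2×2 matrix this is λ² - (trace)λ + det = 0.
trace(A) = 2 + 5 = 7.
det(A) = (2)*(5) - (-1)*(2) = 10 + 2 = 12.
Characteristic equation: λ² - (7)λ + (12) = 0.
Discriminant: (7)² - 4*(12) = 49 - 48 = 1.
Roots: λ = (7 ± √1) / 2 = 3, 4.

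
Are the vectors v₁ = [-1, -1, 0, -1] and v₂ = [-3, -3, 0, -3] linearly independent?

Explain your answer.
No, linearly dependent (v₂ = 3·v₁)

Check whether there is a scalar k with v₂ = k·v₁.
Comparing components, k = 3 satisfies 3·[-1, -1, 0, -1] = [-3, -3, 0, -3].
Since v₂ is a scalar multiple of v₁, the two vectors are linearly dependent.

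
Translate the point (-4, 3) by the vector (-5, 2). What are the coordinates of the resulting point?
(-9, 5)

Translation by (-5, 2):
x' = -4 + -5 = -9
y' = 3 + 2 = 5
Homogeneous matrix: [[1, 0, -5], [0, 1, 2], [0, 0, 1]]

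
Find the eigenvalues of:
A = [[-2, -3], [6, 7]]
λ = 1, 4

Solve det(A - λI) = 0. For a 2×2 matrix this is λ² - (trace)λ + det = 0.
trace(A) = -2 + 7 = 5.
det(A) = (-2)*(7) - (-3)*(6) = -14 + 18 = 4.
Characteristic equation: λ² - (5)λ + (4) = 0.
Discriminant: (5)² - 4*(4) = 25 - 16 = 9.
Roots: λ = (5 ± √9) / 2 = 1, 4.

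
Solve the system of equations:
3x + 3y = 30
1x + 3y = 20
x = 5, y = 5

Use elimination (row reduction):
Equation 1: 3x + 3y = 30.
Equation 2: 1x + 3y = 20.
Multiply Eq1 by 1 and Eq2 by 3: 3x + 3y = 30;  3x + 9y = 60.
Subtract: (6)y = 30, so y = 5.
Back-substitute into Eq1: 3x + 3*(5) = 30, so x = 5.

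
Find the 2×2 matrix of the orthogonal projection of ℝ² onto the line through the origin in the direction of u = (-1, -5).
[[1/26, 5/26], [5/26, 25/26]]

The orthogonal projection onto the line spanned by a nonzero vector u = (a, b) has matrix P = (u uᵀ) / (uᵀ u) = (1/(a² + b²)) · [[a², ab], [ab, b²]].
Here u = (-1, -5), so a² + b² = 1 + 25 = 26.
P = (1/26) · [[1, 5], [5, 25]] = [[1/26, 5/26], [5/26, 25/26]].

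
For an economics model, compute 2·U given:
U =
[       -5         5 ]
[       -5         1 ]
2U =
[      -10        10 ]
[      -10         2 ]

Scalar multiplication is elementwise: (2U)[i][j] = 2 * U[i][j].
  (2U)[0][0] = 2 * (-5) = -10
  (2U)[0][1] = 2 * (5) = 10
  (2U)[1][0] = 2 * (-5) = -10
  (2U)[1][1] = 2 * (1) = 2
2U =
[      -10        10 ]
[      -10         2 ]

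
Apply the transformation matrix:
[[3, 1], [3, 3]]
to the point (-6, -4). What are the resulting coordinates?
(-22, -30)

Matrix multiplication:
[[3, 1], [3, 3]] × [-6, -4]ᵀ
= [3×-6 + 1×-4, 3×-6 + 3×-4]ᵀ
= [-22.0000, -30.0000]ᵀ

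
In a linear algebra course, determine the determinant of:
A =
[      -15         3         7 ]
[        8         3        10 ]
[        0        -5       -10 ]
det(A) = -340

Expand along row 0 (cofactor expansion): det(A) = a*(e*i - f*h) - b*(d*i - f*g) + c*(d*h - e*g), where the 3×3 is [[a, b, c], [d, e, f], [g, h, i]].
Minor M_00 = (3)*(-10) - (10)*(-5) = -30 + 50 = 20.
Minor M_01 = (8)*(-10) - (10)*(0) = -80 - 0 = -80.
Minor M_02 = (8)*(-5) - (3)*(0) = -40 - 0 = -40.
det(A) = (-15)*(20) - (3)*(-80) + (7)*(-40) = -300 + 240 - 280 = -340.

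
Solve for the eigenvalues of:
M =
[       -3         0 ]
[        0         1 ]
λ = -3, 1

Solve det(M - λI) = 0. For a 2×2 matrix the characteristic equation is λ² - (trace)λ + det = 0.
trace(M) = a + d = -3 + 1 = -2.
det(M) = a*d - b*c = (-3)*(1) - (0)*(0) = -3 - 0 = -3.
Characteristic equation: λ² - (-2)λ + (-3) = 0.
Discriminant = (-2)² - 4*(-3) = 4 + 12 = 16.
λ = (-2 ± √16) / 2 = (-2 ± 4) / 2 = -3, 1.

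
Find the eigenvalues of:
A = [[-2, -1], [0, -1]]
λ = -2, -1

Solve det(A - λI) = 0. For a 2×2 matrix this is λ² - (trace)λ + det = 0.
trace(A) = -2 - 1 = -3.
det(A) = (-2)*(-1) - (-1)*(0) = 2 - 0 = 2.
Characteristic equation: λ² - (-3)λ + (2) = 0.
Discriminant: (-3)² - 4*(2) = 9 - 8 = 1.
Roots: λ = (-3 ± √1) / 2 = -2, -1.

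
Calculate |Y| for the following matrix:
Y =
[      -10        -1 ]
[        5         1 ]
det(Y) = -5

For a 2×2 matrix [[a, b], [c, d]], det = a*d - b*c.
det(Y) = (-10)*(1) - (-1)*(5) = -10 + 5 = -5.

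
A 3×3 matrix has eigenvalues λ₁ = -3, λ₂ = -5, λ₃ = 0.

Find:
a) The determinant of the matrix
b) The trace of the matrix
det = 0, trace = -8

Two standard eigenvalue identities:
- det(A) equals the product of the eigenvalues (counted with multiplicity).
- trace(A) equals the sum of the eigenvalues.
det(A) = (-3)*(-5)*(0) = 0.
trace(A) = -3 - 5 + 0 = -8.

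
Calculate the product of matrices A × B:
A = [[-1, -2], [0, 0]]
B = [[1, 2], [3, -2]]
[[-7, 2], [0, 0]]

Matrix multiplication:
C[0][0] = -1×1 + -2×3 = -7
C[0][1] = -1×2 + -2×-2 = 2
C[1][0] = 0×1 + 0×3 = 0
C[1][1] = 0×2 + 0×-2 = 0
Result: [[-7, 2], [0, 0]]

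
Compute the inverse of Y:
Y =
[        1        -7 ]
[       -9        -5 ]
det(Y) = -68
Y⁻¹ =
[     5/68     -7/68 ]
[    -9/68     -1/68 ]

For a 2×2 matrix Y = [[a, b], [c, d]] with det(Y) ≠ 0, Y⁻¹ = (1/det(Y)) * [[d, -b], [-c, a]].
det(Y) = (1)*(-5) - (-7)*(-9) = -5 - 63 = -68.
Y⁻¹ = (1/-68) * [[-5, 7], [9, 1]].
Dividing each entry by -68 and reducing:
Y⁻¹ =
[     5/68     -7/68 ]
[    -9/68     -1/68 ]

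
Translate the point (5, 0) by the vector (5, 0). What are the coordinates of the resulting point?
(10, 0)

Translation by (5, 0):
x' = 5 + 5 = 10
y' = 0 + 0 = 0
Homogeneous matrix: [[1, 0, 5], [0, 1, 0], [0, 0, 1]]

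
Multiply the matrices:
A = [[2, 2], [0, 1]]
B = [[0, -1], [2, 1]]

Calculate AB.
[[4, 0], [2, 1]]

Each entry (i,j) of AB = sum over k of A[i][k]*B[k][j].
(AB)[0][0] = (2)*(0) + (2)*(2) = 4
(AB)[0][1] = (2)*(-1) + (2)*(1) = 0
(AB)[1][0] = (0)*(0) + (1)*(2) = 2
(AB)[1][1] = (0)*(-1) + (1)*(1) = 1
AB = [[4, 0], [2, 1]]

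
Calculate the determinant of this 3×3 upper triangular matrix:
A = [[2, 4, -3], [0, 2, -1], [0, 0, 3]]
12

The determinant of a triangular matrix is the product of its diagonal entries (the off-diagonal entries above the diagonal do not affect it).
det(A) = (2) * (2) * (3) = 12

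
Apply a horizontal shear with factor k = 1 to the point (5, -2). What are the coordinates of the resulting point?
(3, -2)

Shear matrix for horizontal shear with factor k = 1:
[[1, 1], [0, 1]]
Result: (5, -2) → (3, -2)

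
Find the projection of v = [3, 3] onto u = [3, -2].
[9/13, -6/13]

The projection of v onto u is proj_u(v) = ((v·u) / (u·u)) · u.
v·u = (3)*(3) + (3)*(-2) = 3.
u·u = (3)*(3) + (-2)*(-2) = 13.
coefficient = 3 / 13 = 3/13.
proj_u(v) = 3/13 · [3, -2] = [9/13, -6/13].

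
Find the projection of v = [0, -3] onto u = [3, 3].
[-3/2, -3/2]

The projection of v onto u is proj_u(v) = ((v·u) / (u·u)) · u.
v·u = (0)*(3) + (-3)*(3) = -9.
u·u = (3)*(3) + (3)*(3) = 18.
coefficient = -9 / 18 = -1/2.
proj_u(v) = -1/2 · [3, 3] = [-3/2, -3/2].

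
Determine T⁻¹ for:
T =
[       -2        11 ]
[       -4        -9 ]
det(T) = 62
T⁻¹ =
[    -9/62    -11/62 ]
[     2/31     -1/31 ]

For a 2×2 matrix T = [[a, b], [c, d]] with det(T) ≠ 0, T⁻¹ = (1/det(T)) * [[d, -b], [-c, a]].
det(T) = (-2)*(-9) - (11)*(-4) = 18 + 44 = 62.
T⁻¹ = (1/62) * [[-9, -11], [4, -2]].
Dividing each entry by 62 and reducing:
T⁻¹ =
[    -9/62    -11/62 ]
[     2/31     -1/31 ]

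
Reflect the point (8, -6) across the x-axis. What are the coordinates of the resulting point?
(8, 6)

Reflection across x-axis: (8, -6) → (8, 6)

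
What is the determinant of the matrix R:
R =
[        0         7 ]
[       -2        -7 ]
det(R) = 14

For a 2×2 matrix [[a, b], [c, d]], det = a*d - b*c.
det(R) = (0)*(-7) - (7)*(-2) = 0 + 14 = 14.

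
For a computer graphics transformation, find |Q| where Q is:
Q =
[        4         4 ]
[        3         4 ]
det(Q) = 4

For a 2×2 matrix [[a, b], [c, d]], det = a*d - b*c.
det(Q) = (4)*(4) - (4)*(3) = 16 - 12 = 4.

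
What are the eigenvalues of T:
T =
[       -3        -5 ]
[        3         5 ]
λ = 0, 2

Solve det(T - λI) = 0. For a 2×2 matrix the characteristic equation is λ² - (trace)λ + det = 0.
trace(T) = a + d = -3 + 5 = 2.
det(T) = a*d - b*c = (-3)*(5) - (-5)*(3) = -15 + 15 = 0.
Characteristic equation: λ² - (2)λ + (0) = 0.
Discriminant = (2)² - 4*(0) = 4 - 0 = 4.
λ = (2 ± √4) / 2 = (2 ± 2) / 2 = 0, 2.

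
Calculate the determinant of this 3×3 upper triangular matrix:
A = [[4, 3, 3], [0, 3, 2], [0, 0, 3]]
36

The determinant of a triangular matrix is the product of its diagonal entries (the off-diagonal entries above the diagonal do not affect it).
det(A) = (4) * (3) * (3) = 36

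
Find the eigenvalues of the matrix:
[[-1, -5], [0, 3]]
λ = -1 and λ = 3

Characteristic equation: det(A - λI) = 0
λ² - (trace)λ + (det) = 0
λ² - (2)λ + (-3) = 0
λ² - 2λ - 3 = 0
Solving: λ = -1, 3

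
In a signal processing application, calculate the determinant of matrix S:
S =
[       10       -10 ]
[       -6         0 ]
det(S) = -60

For a 2×2 matrix [[a, b], [c, d]], det = a*d - b*c.
det(S) = (10)*(0) - (-10)*(-6) = 0 - 60 = -60.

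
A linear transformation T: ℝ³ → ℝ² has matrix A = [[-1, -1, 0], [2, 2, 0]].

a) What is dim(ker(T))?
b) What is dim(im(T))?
dim(ker) = 2, dim(im) = 1

Observe that row 2 = -2 × row 1 (so the rows are linearly dependent).
Thus rank(A) = 1 (only one linearly independent row).
dim(im(T)) = rank(A) = 1.
By the rank-nullity theorem applied to T: ℝ³ → ℝ², rank(A) + nullity(A) = 3 (the domain dimension), so dim(ker(T)) = 3 - 1 = 2.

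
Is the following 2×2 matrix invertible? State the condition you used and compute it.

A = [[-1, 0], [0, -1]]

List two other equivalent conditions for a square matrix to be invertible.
Yes, invertible; det(A) = 1 ≠ 0. Equivalent conditions: rank(A) = 2; Ax = 0 has only the trivial solution; 0 is not an eigenvalue; the columns of A are linearly independent.

To check invertibility, compute det(A).
The given matrix is triangular, so det(A) equals the product of its diagonal entries = 1 ≠ 0.
Since det(A) ≠ 0, A is invertible.
Equivalent conditions for a square matrix A to be invertible:
- rank(A) = 2 (full rank).
- The homogeneous system Ax = 0 has only the trivial solution x = 0.
- 0 is not an eigenvalue of A.
- The columns (equivalently rows) of A are linearly independent.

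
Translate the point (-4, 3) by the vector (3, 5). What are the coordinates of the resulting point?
(-1, 8)

Translation by (3, 5):
x' = -4 + 3 = -1
y' = 3 + 5 = 8
Homogeneous matrix: [[1, 0, 3], [0, 1, 5], [0, 0, 1]]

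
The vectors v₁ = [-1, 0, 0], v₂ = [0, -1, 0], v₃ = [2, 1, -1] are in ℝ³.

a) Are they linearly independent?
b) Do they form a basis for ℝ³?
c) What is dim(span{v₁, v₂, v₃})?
Yes independent, yes basis, dim = 3

Stack v₁, v₂, v₃ as rows of a 3×3 matrix.
[[-1, 0, 0]; [0, -1, 0]; [2, 1, -1]] is already lower triangular with nonzero diagonal entries (-1, -1, -1), so its determinant is the product of the diagonal entries, det = (-1)·(-1)·(-1) = -1 ≠ 0, and the rows are linearly independent.
Three linearly independent vectors in ℝ³ form a basis for ℝ³, so dim(span{v₁,v₂,v₃}) = 3.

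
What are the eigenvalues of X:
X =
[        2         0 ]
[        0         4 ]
λ = 2, 4

Solve det(X - λI) = 0. For a 2×2 matrix the characteristic equation is λ² - (trace)λ + det = 0.
trace(X) = a + d = 2 + 4 = 6.
det(X) = a*d - b*c = (2)*(4) - (0)*(0) = 8 - 0 = 8.
Characteristic equation: λ² - (6)λ + (8) = 0.
Discriminant = (6)² - 4*(8) = 36 - 32 = 4.
λ = (6 ± √4) / 2 = (6 ± 2) / 2 = 2, 4.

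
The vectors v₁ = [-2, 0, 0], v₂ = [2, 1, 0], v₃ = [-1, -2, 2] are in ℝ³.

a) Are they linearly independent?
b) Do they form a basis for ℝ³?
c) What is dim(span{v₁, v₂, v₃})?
Yes independent, yes basis, dim = 3

Stack v₁, v₂, v₃ as rows of a 3×3 matrix.
[[-2, 0, 0]; [2, 1, 0]; [-1, -2, 2]] is already lower triangular with nonzero diagonal entries (-2, 1, 2), so its determinant is the product of the diagonal entries, det = (-2)·(1)·(2) = -4 ≠ 0, and the rows are linearly independent.
Three linearly independent vectors in ℝ³ form a basis for ℝ³, so dim(span{v₁,v₂,v₃}) = 3.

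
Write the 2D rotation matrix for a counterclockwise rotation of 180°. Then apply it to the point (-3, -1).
R = [[-1, 0], [0, -1]]; R·(-3, -1) = (3, 1)

Rotation matrix formula: R(θ) = [[cos θ, -sin θ], [sin θ, cos θ]]
For θ = 180°:
cos(180°) = -1
sin(180°) = 0
R = [[-1, 0], [0, -1]]
Apply to (-3, -1): [-1·-3 + (0)·-1, 0·-3 + -1·-1] = (3, 1)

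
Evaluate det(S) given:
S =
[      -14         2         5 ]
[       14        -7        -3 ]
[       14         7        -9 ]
det(S) = -28

Expand along row 0 (cofactor expansion): det(S) = a*(e*i - f*h) - b*(d*i - f*g) + c*(d*h - e*g), where the 3×3 is [[a, b, c], [d, e, f], [g, h, i]].
Minor M_00 = (-7)*(-9) - (-3)*(7) = 63 + 21 = 84.
Minor M_01 = (14)*(-9) - (-3)*(14) = -126 + 42 = -84.
Minor M_02 = (14)*(7) - (-7)*(14) = 98 + 98 = 196.
det(S) = (-14)*(84) - (2)*(-84) + (5)*(196) = -1176 + 168 + 980 = -28.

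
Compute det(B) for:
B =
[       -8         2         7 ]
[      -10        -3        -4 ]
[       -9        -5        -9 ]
det(B) = -3

Expand along row 0 (cofactor expansion): det(B) = a*(e*i - f*h) - b*(d*i - f*g) + c*(d*h - e*g), where the 3×3 is [[a, b, c], [d, e, f], [g, h, i]].
Minor M_00 = (-3)*(-9) - (-4)*(-5) = 27 - 20 = 7.
Minor M_01 = (-10)*(-9) - (-4)*(-9) = 90 - 36 = 54.
Minor M_02 = (-10)*(-5) - (-3)*(-9) = 50 - 27 = 23.
det(B) = (-8)*(7) - (2)*(54) + (7)*(23) = -56 - 108 + 161 = -3.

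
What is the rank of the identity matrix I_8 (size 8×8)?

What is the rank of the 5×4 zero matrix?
rank(I_8) = 8, rank(0) = 0

The identity I_8 has 8 columns that are the standard basis vectors e_1, …, e_8. These are linearly independent, so all 8 columns are pivots and rank(I_8) = 8.
The 5×4 zero matrix has every entry zero, so every row is the zero row and there are no pivots; rank(0) = 0.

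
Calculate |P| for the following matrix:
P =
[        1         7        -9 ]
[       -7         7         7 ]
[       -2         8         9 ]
det(P) = 728

Expand along row 0 (cofactor expansion): det(P) = a*(e*i - f*h) - b*(d*i - f*g) + c*(d*h - e*g), where the 3×3 is [[a, b, c], [d, e, f], [g, h, i]].
Minor M_00 = (7)*(9) - (7)*(8) = 63 - 56 = 7.
Minor M_01 = (-7)*(9) - (7)*(-2) = -63 + 14 = -49.
Minor M_02 = (-7)*(8) - (7)*(-2) = -56 + 14 = -42.
det(P) = (1)*(7) - (7)*(-49) + (-9)*(-42) = 7 + 343 + 378 = 728.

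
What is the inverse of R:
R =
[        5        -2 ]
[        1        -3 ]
det(R) = -13
R⁻¹ =
[     3/13     -2/13 ]
[     1/13     -5/13 ]

For a 2×2 matrix R = [[a, b], [c, d]] with det(R) ≠ 0, R⁻¹ = (1/det(R)) * [[d, -b], [-c, a]].
det(R) = (5)*(-3) - (-2)*(1) = -15 + 2 = -13.
R⁻¹ = (1/-13) * [[-3, 2], [-1, 5]].
Dividing each entry by -13 and reducing:
R⁻¹ =
[     3/13     -2/13 ]
[     1/13     -5/13 ]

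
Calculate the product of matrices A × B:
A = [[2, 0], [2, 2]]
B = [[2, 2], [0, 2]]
[[4, 4], [4, 8]]

Matrix multiplication:
C[0][0] = 2×2 + 0×0 = 4
C[0][1] = 2×2 + 0×2 = 4
C[1][0] = 2×2 + 2×0 = 4
C[1][1] = 2×2 + 2×2 = 8
Result: [[4, 4], [4, 8]]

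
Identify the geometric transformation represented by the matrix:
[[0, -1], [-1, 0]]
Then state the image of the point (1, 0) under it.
reflection across the line y = -x; image of (1, 0) is (0, -1)

This is a symmetric orthogonal matrix with determinant -1, which characterizes a reflection in ℝ².
The matrix [[0, -1], [-1, 0]] represents: reflection across the line y = -x.
Applying it to (1, 0): [0·1 + -1·0, -1·1 + 0·0] = (0, -1).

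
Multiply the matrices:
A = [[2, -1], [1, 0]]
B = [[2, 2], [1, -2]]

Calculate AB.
[[3, 6], [2, 2]]

Each entry (i,j) of AB = sum over k of A[i][k]*B[k][j].
(AB)[0][0] = (2)*(2) + (-1)*(1) = 3
(AB)[0][1] = (2)*(2) + (-1)*(-2) = 6
(AB)[1][0] = (1)*(2) + (0)*(1) = 2
(AB)[1][1] = (1)*(2) + (0)*(-2) = 2
AB = [[3, 6], [2, 2]]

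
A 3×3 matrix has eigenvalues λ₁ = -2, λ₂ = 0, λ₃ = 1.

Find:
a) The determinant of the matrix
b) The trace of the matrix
det = 0, trace = -1

Two standard eigenvalue identities:
- det(A) equals the product of the eigenvalues (counted with multiplicity).
- trace(A) equals the sum of the eigenvalues.
det(A) = (-2)*(0)*(1) = 0.
trace(A) = -2 + 0 + 1 = -1.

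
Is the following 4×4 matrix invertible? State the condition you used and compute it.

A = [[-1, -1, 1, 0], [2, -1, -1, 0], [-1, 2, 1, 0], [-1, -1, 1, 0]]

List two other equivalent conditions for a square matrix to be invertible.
No, not invertible; det(A) = 0 (two rows are equal, so the rows are linearly dependent). Equivalent conditions (failing for this A): rank(A) < 4; Ax = 0 has non-trivial solutions; 0 is an eigenvalue; the columns are linearly dependent.

To check invertibility, compute det(A).
In this matrix, row 0 and the last row are identical, so one row is a scalar multiple of another and the rows are linearly dependent.
A matrix with linearly dependent rows has det = 0 and is not invertible.
Equivalent failed conditions:
- rank(A) < 4.
- Ax = 0 has non-trivial solutions.
- 0 is an eigenvalue.
- The columns are linearly dependent.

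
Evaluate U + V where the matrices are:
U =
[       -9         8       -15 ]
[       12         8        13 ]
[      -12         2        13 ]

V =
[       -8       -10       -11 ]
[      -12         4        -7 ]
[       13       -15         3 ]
U + V =
[      -17        -2       -26 ]
[        0        12         6 ]
[        1       -13        16 ]

Matrix addition is elementwise: (U+V)[i][j] = U[i][j] + V[i][j].
  (U+V)[0][0] = (-9) + (-8) = -17
  (U+V)[0][1] = (8) + (-10) = -2
  (U+V)[0][2] = (-15) + (-11) = -26
  (U+V)[1][0] = (12) + (-12) = 0
  (U+V)[1][1] = (8) + (4) = 12
  (U+V)[1][2] = (13) + (-7) = 6
  (U+V)[2][0] = (-12) + (13) = 1
  (U+V)[2][1] = (2) + (-15) = -13
  (U+V)[2][2] = (13) + (3) = 16
U + V =
[      -17        -2       -26 ]
[        0        12         6 ]
[        1       -13        16 ]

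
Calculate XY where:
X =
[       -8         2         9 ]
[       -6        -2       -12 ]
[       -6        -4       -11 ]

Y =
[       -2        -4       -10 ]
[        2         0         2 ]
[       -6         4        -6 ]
XY =
[      -34        68        30 ]
[       80       -24       128 ]
[       70       -20       118 ]

Matrix multiplication: (XY)[i][j] = sum over k of X[i][k] * Y[k][j].
  (XY)[0][0] = (-8)*(-2) + (2)*(2) + (9)*(-6) = -34
  (XY)[0][1] = (-8)*(-4) + (2)*(0) + (9)*(4) = 68
  (XY)[0][2] = (-8)*(-10) + (2)*(2) + (9)*(-6) = 30
  (XY)[1][0] = (-6)*(-2) + (-2)*(2) + (-12)*(-6) = 80
  (XY)[1][1] = (-6)*(-4) + (-2)*(0) + (-12)*(4) = -24
  (XY)[1][2] = (-6)*(-10) + (-2)*(2) + (-12)*(-6) = 128
  (XY)[2][0] = (-6)*(-2) + (-4)*(2) + (-11)*(-6) = 70
  (XY)[2][1] = (-6)*(-4) + (-4)*(0) + (-11)*(4) = -20
  (XY)[2][2] = (-6)*(-10) + (-4)*(2) + (-11)*(-6) = 118
XY =
[      -34        68        30 ]
[       80       -24       128 ]
[       70       -20       118 ]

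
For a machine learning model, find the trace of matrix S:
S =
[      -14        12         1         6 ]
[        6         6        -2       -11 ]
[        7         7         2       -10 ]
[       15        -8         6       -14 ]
tr(S) = -14 + 6 + 2 - 14 = -20

The trace of a square matrix is the sum of its diagonal entries.
Diagonal entries of S: S[0][0] = -14, S[1][1] = 6, S[2][2] = 2, S[3][3] = -14.
tr(S) = -14 + 6 + 2 - 14 = -20.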